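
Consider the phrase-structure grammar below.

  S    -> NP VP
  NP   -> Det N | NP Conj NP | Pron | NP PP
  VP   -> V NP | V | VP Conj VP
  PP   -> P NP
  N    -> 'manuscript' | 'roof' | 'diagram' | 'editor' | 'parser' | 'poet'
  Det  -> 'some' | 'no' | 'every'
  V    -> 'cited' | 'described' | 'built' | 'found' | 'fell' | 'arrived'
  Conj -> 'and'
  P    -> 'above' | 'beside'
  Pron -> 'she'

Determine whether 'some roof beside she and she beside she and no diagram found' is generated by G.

Grammatical

[S [NP [NP [NP [Det some] [N roof]] [PP [P beside] [NP [Pron she]]]] [Conj and] [NP [NP [NP [Pron she]] [PP [P beside] [NP [Pron she]]]] [Conj and] [NP [Det no] [N diagram]]]] [VP [V found]]]
Each bracket corresponds to one application of a listed rule, so the string is derivable from S.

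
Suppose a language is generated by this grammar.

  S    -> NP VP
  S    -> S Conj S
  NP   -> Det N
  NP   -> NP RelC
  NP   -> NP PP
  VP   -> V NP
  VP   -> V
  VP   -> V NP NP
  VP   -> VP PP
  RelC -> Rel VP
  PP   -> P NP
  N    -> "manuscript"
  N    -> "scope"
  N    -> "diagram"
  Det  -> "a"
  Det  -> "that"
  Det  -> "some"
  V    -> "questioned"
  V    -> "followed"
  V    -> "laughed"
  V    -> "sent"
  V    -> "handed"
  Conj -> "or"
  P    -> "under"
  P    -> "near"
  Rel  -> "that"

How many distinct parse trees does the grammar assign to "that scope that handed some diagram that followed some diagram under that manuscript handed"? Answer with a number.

11

Two of the 11 distinct bracketings:
[S [NP [NP [Det that] [N scope]] [RelC [Rel that] [VP [V handed] [NP [NP [Det some] [N diagram]] [RelC [Rel that] [VP [V followed] [NP [NP [Det some] [N diagram]] [PP [P under] [NP [Det that] [N manuscript]]]]]]]]]] [VP [V handed]]]
[S [NP [NP [Det that] [N scope]] [RelC [Rel that] [VP [V handed] [NP [NP [Det some] [N diagram]] [RelC [Rel that] [VP [VP [V followed] [NP [Det some] [N diagram]]] [PP [P under] [NP [Det that] [N manuscript]]]]]]]]] [VP [V handed]]]
The difference turns on whether NP → NP PP is used at the relevant span, versus an alternative expansion of NP.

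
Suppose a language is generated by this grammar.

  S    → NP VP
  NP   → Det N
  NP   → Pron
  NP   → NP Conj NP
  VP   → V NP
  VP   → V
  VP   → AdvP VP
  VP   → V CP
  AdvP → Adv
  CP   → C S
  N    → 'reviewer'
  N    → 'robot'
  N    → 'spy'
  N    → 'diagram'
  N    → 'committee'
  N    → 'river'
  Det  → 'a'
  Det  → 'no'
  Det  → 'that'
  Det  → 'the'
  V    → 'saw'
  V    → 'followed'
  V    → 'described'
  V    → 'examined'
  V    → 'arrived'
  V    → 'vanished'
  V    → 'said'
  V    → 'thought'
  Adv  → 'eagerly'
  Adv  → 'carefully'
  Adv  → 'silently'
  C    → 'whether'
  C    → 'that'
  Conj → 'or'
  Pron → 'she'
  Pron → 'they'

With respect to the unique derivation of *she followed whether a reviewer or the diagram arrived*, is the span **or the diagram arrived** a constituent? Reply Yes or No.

[S [NP [Pron she]] [VP [V followed] [CP [C whether] [S [NP [NP [Det a] [N reviewer]] [Conj or] [NP [Det the] [N diagram]]] [VP [V arrived]]]]]]
The smallest constituent containing 'or the diagram arrived' is the S spanning 'a reviewer or the diagram arrived'; no single node in the tree dominates exactly the given words.

No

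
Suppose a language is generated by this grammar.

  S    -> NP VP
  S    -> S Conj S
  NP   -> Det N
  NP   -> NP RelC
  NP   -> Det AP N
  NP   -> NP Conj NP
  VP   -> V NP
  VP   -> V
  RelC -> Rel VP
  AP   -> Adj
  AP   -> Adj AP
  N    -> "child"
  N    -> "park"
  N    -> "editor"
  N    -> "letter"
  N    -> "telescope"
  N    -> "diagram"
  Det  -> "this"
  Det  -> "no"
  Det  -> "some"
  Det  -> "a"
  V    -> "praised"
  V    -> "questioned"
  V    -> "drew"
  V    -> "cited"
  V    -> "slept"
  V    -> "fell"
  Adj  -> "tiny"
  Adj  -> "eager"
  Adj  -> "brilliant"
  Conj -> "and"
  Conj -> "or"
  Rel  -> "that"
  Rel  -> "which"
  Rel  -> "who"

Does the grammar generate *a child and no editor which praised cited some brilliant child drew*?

For S → NP VP, every NP-prefix leaves a non-VP remainder: after 'a child' the remainder is not a VP; after 'a child and no editor' the remainder is not a VP; after 'a child and no editor which praised' the remainder is not a VP. The alternative S rule S → S Conj S likewise has no satisfying split.

Ungrammatical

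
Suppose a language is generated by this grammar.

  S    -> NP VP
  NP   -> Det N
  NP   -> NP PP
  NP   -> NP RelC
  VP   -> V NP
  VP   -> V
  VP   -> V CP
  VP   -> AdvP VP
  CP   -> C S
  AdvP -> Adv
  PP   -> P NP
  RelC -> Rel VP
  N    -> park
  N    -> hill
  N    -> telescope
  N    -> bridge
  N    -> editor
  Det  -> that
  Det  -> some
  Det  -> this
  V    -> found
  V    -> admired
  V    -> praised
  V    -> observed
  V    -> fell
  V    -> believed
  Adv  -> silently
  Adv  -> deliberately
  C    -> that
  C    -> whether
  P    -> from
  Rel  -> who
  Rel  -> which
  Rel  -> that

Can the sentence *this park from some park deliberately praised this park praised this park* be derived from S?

For S → NP VP, every NP-prefix leaves a non-VP remainder: after 'this park' the remainder is not a VP; after 'this park from some park' the remainder is not a VP.

Ungrammatical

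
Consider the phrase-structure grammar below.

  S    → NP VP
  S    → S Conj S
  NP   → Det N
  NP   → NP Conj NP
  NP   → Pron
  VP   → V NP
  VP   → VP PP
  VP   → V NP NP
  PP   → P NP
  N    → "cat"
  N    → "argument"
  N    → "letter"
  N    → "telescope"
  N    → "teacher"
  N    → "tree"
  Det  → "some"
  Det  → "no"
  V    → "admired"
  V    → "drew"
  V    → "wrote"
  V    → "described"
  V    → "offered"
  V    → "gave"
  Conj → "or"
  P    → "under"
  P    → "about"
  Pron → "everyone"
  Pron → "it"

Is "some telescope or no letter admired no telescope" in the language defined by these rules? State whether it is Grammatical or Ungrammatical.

S
  NP
    NP
      Det: some
      N: telescope
    Conj: or
    NP
      Det: no
      N: letter
  VP
    V: admired
    NP
      Det: no
      N: telescope
Each bracket corresponds to one application of a listed rule, so the string is derivable from S.

Grammatical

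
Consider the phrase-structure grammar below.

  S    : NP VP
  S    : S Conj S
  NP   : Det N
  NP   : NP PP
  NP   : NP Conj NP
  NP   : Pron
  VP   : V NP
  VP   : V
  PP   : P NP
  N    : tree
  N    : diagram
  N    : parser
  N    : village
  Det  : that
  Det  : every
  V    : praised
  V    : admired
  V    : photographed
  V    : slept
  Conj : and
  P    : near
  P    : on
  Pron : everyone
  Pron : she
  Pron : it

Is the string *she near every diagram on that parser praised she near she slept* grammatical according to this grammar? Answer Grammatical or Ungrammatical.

For S → NP VP, every NP-prefix leaves a non-VP remainder: after 'she' the remainder is not a VP; after 'she near every diagram' the remainder is not a VP; after 'she near every diagram on that parser' the remainder is not a VP. The alternative S rule S → S Conj S likewise has no satisfying split.

Ungrammatical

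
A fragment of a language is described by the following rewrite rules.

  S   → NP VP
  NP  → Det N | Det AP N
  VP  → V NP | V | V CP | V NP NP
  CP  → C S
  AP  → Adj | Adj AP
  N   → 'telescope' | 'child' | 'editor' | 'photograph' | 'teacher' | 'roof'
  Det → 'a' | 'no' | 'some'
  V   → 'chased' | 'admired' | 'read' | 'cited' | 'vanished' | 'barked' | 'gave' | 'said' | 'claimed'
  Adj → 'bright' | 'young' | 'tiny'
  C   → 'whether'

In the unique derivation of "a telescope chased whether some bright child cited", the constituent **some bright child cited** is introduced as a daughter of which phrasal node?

CP

S
  NP
    Det: a
    N: telescope
  VP
    V: chased
    CP
      C: whether
      S
        NP
          Det: some
          AP
            Adj: bright
          N: child
        VP
          V: cited
The span 'some bright child cited' is the S node built by S → NP VP.
Its mother is the CP built by CP → C S.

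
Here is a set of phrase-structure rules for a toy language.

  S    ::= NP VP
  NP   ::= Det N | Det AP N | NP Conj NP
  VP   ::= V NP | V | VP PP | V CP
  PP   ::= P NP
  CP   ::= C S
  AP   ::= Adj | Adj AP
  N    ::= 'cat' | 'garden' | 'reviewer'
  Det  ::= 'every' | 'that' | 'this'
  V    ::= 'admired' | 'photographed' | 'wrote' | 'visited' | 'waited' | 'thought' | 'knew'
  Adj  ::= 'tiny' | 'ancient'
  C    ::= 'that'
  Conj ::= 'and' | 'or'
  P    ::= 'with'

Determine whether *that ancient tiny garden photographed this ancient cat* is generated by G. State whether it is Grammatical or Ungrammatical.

[S [NP [Det that] [AP [Adj ancient] [AP [Adj tiny]]] [N garden]] [VP [V photographed] [NP [Det this] [AP [Adj ancient]] [N cat]]]]
The bracketing above is licensed at every node by one of the given productions, with S at the root.

Grammatical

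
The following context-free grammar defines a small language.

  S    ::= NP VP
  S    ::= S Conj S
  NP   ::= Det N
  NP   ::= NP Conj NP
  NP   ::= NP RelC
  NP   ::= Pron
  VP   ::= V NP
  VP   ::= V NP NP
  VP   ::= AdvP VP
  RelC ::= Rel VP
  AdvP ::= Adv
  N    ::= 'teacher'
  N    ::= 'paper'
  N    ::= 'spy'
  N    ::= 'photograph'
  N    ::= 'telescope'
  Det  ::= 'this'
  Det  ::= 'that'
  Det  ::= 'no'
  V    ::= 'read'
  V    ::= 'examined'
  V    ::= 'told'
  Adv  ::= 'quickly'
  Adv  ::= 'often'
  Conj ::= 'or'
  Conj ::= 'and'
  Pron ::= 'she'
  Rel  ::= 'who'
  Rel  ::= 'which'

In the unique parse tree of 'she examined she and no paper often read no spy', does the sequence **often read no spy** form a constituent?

[S [S [NP [Pron she]] [VP [V examined] [NP [Pron she]]]] [Conj and] [S [NP [Det no] [N paper]] [VP [AdvP [Adv often]] [VP [V read] [NP [Det no] [N spy]]]]]]
The words 'often read no spy' are exhaustively dominated by a single VP node (built by VP → AdvP VP), so they form a constituent.

Yes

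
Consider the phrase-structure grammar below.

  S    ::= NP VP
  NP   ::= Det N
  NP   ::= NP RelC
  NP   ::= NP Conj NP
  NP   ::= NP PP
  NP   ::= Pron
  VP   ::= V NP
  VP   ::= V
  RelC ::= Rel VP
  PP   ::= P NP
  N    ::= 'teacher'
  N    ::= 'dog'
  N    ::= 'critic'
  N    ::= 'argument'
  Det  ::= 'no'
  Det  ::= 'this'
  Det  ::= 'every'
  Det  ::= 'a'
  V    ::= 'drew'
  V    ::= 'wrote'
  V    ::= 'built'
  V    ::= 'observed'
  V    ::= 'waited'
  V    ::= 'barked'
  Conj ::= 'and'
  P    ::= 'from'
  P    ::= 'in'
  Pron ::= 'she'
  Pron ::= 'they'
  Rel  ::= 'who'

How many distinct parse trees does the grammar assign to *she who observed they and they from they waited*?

5

Two of the 5 distinct bracketings:
[S [NP [NP [Pron she]] [RelC [Rel who] [VP [V observed] [NP [NP [Pron they]] [Conj and] [NP [NP [Pron they]] [PP [P from] [NP [Pron they]]]]]]]] [VP [V waited]]]
[S [NP [NP [Pron she]] [RelC [Rel who] [VP [V observed] [NP [NP [NP [Pron they]] [Conj and] [NP [Pron they]]] [PP [P from] [NP [Pron they]]]]]]] [VP [V waited]]]
The trees differ in how a recursive rule is bracketed over the same span.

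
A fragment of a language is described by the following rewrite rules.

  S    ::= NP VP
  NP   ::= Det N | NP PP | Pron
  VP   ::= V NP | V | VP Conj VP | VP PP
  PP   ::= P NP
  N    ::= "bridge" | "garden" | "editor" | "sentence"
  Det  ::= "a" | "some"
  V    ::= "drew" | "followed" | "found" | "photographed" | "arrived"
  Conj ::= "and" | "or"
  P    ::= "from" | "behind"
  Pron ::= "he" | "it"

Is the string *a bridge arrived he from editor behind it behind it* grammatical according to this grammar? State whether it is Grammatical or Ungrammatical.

Ungrammatical

A P word can never sit immediately before an N word in any string this grammar generates, so the substring 'from editor' rules out a derivation.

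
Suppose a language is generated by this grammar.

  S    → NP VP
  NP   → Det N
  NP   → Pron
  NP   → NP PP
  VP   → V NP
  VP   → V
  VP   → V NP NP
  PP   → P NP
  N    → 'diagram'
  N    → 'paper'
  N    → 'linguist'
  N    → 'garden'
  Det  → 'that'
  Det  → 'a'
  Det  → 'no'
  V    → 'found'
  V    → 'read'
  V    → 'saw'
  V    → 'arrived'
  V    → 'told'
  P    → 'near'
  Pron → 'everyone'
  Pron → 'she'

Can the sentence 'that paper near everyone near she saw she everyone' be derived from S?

Grammatical

S
  NP
    NP
      Det: that
      N: paper
    PP
      P: near
      NP
        NP
          Pron: everyone
        PP
          P: near
          NP
            Pron: she
  VP
    V: saw
    NP
      Pron: she
    NP
      Pron: everyone
The bracketing above is licensed at every node by one of the given productions, with S at the root.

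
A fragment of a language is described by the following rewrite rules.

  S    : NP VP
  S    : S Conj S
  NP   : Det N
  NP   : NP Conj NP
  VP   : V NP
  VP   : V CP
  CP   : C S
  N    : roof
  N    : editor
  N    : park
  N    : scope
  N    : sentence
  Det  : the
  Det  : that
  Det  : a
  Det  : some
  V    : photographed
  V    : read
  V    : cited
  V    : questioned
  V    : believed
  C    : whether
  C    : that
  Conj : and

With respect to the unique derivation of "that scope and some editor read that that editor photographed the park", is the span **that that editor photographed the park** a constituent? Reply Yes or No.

[S [NP [NP [Det that] [N scope]] [Conj and] [NP [Det some] [N editor]]] [VP [V read] [CP [C that] [S [NP [Det that] [N editor]] [VP [V photographed] [NP [Det the] [N park]]]]]]]
The words 'that that editor photographed the park' are exhaustively dominated by a single CP node (built by CP → C S), so they form a constituent.

Yes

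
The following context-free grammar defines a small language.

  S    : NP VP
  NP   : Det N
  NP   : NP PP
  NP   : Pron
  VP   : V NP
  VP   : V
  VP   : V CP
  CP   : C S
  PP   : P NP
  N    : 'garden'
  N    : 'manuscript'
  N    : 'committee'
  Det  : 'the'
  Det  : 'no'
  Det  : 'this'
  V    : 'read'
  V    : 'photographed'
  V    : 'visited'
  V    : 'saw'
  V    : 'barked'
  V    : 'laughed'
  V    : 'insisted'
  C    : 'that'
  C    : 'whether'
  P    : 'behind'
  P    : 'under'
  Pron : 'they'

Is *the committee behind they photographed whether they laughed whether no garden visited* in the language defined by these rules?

Grammatical

[S [NP [NP [Det the] [N committee]] [PP [P behind] [NP [Pron they]]]] [VP [V photographed] [CP [C whether] [S [NP [Pron they]] [VP [V laughed] [CP [C whether] [S [NP [Det no] [N garden]] [VP [V visited]]]]]]]]]
The bracketing above is licensed at every node by one of the given productions, with S at the root.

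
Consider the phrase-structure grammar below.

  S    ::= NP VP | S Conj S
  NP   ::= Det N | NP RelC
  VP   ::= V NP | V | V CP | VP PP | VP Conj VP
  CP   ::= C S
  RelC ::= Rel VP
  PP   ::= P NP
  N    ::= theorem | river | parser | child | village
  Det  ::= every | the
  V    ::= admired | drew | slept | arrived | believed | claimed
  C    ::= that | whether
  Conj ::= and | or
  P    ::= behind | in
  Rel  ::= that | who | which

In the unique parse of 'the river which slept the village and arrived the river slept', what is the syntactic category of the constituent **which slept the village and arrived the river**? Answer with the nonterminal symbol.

S
  NP
    NP
      Det: the
      N: river
    RelC
      Rel: which
      VP
        VP
          V: slept
          NP
            Det: the
            N: village
        Conj: and
        VP
          V: arrived
          NP
            Det: the
            N: river
  VP
    V: slept
The span 'which slept the village and arrived the river' is the RelC node built by RelC → Rel VP.

RelC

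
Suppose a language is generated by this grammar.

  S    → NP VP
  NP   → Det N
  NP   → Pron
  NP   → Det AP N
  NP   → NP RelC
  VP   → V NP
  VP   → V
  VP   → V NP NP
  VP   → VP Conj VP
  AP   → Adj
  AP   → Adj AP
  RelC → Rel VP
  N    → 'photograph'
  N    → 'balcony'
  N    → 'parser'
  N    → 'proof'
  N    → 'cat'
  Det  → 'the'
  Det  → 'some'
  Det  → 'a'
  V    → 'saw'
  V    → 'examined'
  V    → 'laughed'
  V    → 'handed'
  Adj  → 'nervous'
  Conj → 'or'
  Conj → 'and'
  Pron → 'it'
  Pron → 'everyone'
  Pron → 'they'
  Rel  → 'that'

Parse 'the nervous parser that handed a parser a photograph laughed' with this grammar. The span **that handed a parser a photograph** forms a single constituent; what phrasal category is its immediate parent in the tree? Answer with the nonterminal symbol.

NP

S
  NP
    NP
      Det: the
      AP
        Adj: nervous
      N: parser
    RelC
      Rel: that
      VP
        V: handed
        NP
          Det: a
          N: parser
        NP
          Det: a
          N: photograph
  VP
    V: laughed
The span 'that handed a parser a photograph' is the RelC node built by RelC → Rel VP.
Its mother is the NP built by NP → NP RelC.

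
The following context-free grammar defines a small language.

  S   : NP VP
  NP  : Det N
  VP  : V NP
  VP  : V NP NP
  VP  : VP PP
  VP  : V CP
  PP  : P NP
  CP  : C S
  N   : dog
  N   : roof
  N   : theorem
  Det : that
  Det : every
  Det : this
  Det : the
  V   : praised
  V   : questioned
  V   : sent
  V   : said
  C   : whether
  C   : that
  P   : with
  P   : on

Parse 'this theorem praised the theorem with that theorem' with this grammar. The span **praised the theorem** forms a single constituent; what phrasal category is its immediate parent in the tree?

VP

[S [NP [Det this] [N theorem]] [VP [VP [V praised] [NP [Det the] [N theorem]]] [PP [P with] [NP [Det that] [N theorem]]]]]
The span 'praised the theorem' is the VP node built by VP → V NP.
Its mother is the VP built by VP → VP PP.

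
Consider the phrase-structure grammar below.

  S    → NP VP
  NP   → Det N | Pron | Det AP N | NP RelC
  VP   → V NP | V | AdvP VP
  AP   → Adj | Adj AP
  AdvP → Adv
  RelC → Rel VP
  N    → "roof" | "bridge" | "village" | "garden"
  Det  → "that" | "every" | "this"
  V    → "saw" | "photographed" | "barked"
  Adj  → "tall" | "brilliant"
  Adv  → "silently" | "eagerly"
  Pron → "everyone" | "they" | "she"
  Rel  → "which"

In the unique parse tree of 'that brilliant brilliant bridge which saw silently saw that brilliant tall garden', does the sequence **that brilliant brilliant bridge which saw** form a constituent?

[S [NP [NP [Det that] [AP [Adj brilliant] [AP [Adj brilliant]]] [N bridge]] [RelC [Rel which] [VP [V saw]]]] [VP [AdvP [Adv silently]] [VP [V saw] [NP [Det that] [AP [Adj brilliant] [AP [Adj tall]]] [N garden]]]]]
The words 'that brilliant brilliant bridge which saw' are exhaustively dominated by a single NP node (built by NP → NP RelC), so they form a constituent.

Yes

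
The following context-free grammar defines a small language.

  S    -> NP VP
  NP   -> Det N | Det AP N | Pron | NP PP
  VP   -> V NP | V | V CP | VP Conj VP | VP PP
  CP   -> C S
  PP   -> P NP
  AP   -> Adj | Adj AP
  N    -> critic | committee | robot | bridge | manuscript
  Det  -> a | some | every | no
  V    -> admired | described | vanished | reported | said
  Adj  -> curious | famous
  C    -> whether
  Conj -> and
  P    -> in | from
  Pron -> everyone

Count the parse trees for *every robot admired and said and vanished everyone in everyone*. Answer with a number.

7

Two of the 7 distinct bracketings:
[S [NP [Det every] [N robot]] [VP [VP [V admired]] [Conj and] [VP [VP [V said]] [Conj and] [VP [V vanished] [NP [NP [Pron everyone]] [PP [P in] [NP [Pron everyone]]]]]]]]
[S [NP [Det every] [N robot]] [VP [VP [V admired]] [Conj and] [VP [VP [V said]] [Conj and] [VP [VP [V vanished] [NP [Pron everyone]]] [PP [P in] [NP [Pron everyone]]]]]]]
The difference turns on whether NP → NP PP is used at the relevant span, versus an alternative expansion of NP.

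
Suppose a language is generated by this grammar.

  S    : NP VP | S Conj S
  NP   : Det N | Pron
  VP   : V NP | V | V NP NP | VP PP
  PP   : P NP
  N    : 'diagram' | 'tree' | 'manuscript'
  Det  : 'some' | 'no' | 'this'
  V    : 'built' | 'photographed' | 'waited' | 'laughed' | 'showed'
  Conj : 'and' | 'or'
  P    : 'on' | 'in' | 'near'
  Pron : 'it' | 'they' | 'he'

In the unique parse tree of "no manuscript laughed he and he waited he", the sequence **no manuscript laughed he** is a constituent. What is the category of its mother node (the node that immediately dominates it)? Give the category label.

[S [S [NP [Det no] [N manuscript]] [VP [V laughed] [NP [Pron he]]]] [Conj and] [S [NP [Pron he]] [VP [V waited] [NP [Pron he]]]]]
The span 'no manuscript laughed he' is the S node built by S → NP VP.
Its mother is the S built by S → S Conj S.

S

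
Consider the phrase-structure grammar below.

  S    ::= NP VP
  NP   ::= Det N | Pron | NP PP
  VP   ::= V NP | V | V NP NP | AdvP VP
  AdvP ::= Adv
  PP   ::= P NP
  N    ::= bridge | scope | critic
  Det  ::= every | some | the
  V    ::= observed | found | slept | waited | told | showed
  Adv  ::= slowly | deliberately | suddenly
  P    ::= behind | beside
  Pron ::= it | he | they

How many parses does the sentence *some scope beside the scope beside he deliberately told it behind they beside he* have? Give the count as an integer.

Two of the 4 distinct bracketings:
[S [NP [NP [Det some] [N scope]] [PP [P beside] [NP [NP [Det the] [N scope]] [PP [P beside] [NP [Pron he]]]]]] [VP [AdvP [Adv deliberately]] [VP [V told] [NP [NP [Pron it]] [PP [P behind] [NP [NP [Pron they]] [PP [P beside] [NP [Pron he]]]]]]]]]
[S [NP [NP [Det some] [N scope]] [PP [P beside] [NP [NP [Det the] [N scope]] [PP [P beside] [NP [Pron he]]]]]] [VP [AdvP [Adv deliberately]] [VP [V told] [NP [NP [NP [Pron it]] [PP [P behind] [NP [Pron they]]]] [PP [P beside] [NP [Pron he]]]]]]]
The trees differ in how a recursive rule is bracketed over the same span.

4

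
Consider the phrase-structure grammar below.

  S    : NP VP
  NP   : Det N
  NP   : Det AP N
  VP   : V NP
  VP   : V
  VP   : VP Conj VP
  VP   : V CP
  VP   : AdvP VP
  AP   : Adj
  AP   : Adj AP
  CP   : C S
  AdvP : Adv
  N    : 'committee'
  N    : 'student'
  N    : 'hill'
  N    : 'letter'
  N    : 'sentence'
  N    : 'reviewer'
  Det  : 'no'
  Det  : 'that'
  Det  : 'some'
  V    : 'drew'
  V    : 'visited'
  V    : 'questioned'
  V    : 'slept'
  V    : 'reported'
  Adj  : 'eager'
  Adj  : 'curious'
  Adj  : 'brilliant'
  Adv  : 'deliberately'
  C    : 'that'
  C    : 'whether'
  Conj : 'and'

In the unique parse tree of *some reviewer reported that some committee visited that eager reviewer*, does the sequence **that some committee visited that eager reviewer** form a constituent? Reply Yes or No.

[S [NP [Det some] [N reviewer]] [VP [V reported] [CP [C that] [S [NP [Det some] [N committee]] [VP [V visited] [NP [Det that] [AP [Adj eager]] [N reviewer]]]]]]]
The words 'that some committee visited that eager reviewer' are exhaustively dominated by a single CP node (built by CP → C S), so they form a constituent.

Yes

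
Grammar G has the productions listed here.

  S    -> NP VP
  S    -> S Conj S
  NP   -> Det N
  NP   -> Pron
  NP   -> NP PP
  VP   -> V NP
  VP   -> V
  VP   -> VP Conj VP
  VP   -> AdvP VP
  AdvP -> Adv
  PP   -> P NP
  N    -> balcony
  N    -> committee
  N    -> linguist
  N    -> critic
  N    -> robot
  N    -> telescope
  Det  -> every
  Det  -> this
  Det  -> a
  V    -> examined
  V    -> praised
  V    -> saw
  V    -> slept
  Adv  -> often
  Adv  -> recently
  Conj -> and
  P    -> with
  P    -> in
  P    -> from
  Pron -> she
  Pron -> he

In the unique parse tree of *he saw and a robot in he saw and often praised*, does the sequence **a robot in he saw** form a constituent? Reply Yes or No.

No

[S [S [NP [Pron he]] [VP [V saw]]] [Conj and] [S [NP [NP [Det a] [N robot]] [PP [P in] [NP [Pron he]]]] [VP [VP [V saw]] [Conj and] [VP [AdvP [Adv often]] [VP [V praised]]]]]]
The smallest constituent containing 'a robot in he saw' is the S spanning 'a robot in he saw and often praised'; no single node in the tree dominates exactly the given words.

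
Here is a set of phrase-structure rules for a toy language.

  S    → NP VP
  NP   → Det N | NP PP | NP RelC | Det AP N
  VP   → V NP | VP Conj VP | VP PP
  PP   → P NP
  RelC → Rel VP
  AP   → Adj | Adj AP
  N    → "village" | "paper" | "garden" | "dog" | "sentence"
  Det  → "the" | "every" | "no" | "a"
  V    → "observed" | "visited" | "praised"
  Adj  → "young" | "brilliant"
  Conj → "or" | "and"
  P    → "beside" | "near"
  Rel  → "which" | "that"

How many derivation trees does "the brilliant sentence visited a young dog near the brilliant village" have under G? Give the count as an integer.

The two bracketings:
[S [NP [Det the] [AP [Adj brilliant]] [N sentence]] [VP [V visited] [NP [NP [Det a] [AP [Adj young]] [N dog]] [PP [P near] [NP [Det the] [AP [Adj brilliant]] [N village]]]]]]
[S [NP [Det the] [AP [Adj brilliant]] [N sentence]] [VP [VP [V visited] [NP [Det a] [AP [Adj young]] [N dog]]] [PP [P near] [NP [Det the] [AP [Adj brilliant]] [N village]]]]]
The difference turns on whether NP → NP PP is used at the relevant span, versus an alternative expansion of NP.

2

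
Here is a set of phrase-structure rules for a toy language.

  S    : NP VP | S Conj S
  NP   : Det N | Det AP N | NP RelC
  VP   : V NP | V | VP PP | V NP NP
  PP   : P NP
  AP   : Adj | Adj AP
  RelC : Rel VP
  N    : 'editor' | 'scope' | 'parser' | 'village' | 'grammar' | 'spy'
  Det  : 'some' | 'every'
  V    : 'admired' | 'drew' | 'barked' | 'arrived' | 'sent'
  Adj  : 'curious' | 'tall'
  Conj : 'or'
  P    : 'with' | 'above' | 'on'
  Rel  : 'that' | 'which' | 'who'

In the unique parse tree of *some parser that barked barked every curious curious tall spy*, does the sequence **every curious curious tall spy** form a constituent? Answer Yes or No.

[S [NP [NP [Det some] [N parser]] [RelC [Rel that] [VP [V barked]]]] [VP [V barked] [NP [Det every] [AP [Adj curious] [AP [Adj curious] [AP [Adj tall]]]] [N spy]]]]
The words 'every curious curious tall spy' are exhaustively dominated by a single NP node (built by NP → Det AP N), so they form a constituent.

Yes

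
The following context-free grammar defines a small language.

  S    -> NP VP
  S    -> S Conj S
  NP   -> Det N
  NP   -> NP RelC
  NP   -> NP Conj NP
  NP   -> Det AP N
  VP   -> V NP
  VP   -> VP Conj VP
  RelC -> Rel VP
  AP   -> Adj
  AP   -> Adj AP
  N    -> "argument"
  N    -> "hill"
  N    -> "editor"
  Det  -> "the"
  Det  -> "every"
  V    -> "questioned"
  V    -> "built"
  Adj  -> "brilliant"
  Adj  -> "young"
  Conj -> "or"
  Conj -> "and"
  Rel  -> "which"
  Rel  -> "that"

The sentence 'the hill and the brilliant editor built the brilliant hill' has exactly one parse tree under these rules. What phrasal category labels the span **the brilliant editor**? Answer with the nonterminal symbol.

[S [NP [NP [Det the] [N hill]] [Conj and] [NP [Det the] [AP [Adj brilliant]] [N editor]]] [VP [V built] [NP [Det the] [AP [Adj brilliant]] [N hill]]]]
The span 'the brilliant editor' is the NP node built by NP → Det AP N.

NP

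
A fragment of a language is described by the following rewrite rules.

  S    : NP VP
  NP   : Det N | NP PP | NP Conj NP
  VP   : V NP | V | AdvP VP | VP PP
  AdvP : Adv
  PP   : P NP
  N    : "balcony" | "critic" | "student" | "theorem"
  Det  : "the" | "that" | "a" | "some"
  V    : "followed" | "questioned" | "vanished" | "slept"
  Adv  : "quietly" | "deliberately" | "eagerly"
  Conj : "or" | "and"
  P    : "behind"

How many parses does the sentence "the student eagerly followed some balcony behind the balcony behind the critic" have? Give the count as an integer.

Two of the 9 distinct bracketings:
[S [NP [Det the] [N student]] [VP [AdvP [Adv eagerly]] [VP [V followed] [NP [NP [Det some] [N balcony]] [PP [P behind] [NP [NP [Det the] [N balcony]] [PP [P behind] [NP [Det the] [N critic]]]]]]]]]
[S [NP [Det the] [N student]] [VP [AdvP [Adv eagerly]] [VP [V followed] [NP [NP [NP [Det some] [N balcony]] [PP [P behind] [NP [Det the] [N balcony]]]] [PP [P behind] [NP [Det the] [N critic]]]]]]]
The trees differ in how a recursive rule is bracketed over the same span.

9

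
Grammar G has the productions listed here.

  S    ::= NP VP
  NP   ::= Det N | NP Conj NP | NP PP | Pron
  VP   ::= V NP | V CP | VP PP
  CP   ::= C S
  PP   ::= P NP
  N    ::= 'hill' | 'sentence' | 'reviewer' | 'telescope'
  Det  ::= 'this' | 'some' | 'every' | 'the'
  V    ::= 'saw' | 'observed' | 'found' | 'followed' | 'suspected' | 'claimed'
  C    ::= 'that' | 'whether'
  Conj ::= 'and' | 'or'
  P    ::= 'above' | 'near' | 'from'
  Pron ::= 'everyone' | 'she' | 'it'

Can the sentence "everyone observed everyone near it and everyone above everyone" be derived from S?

Grammatical

[S [NP [Pron everyone]] [VP [V observed] [NP [NP [NP [Pron everyone]] [PP [P near] [NP [Pron it]]]] [Conj and] [NP [NP [Pron everyone]] [PP [P above] [NP [Pron everyone]]]]]]]
Each bracket corresponds to one application of a listed rule, so the string is derivable from S.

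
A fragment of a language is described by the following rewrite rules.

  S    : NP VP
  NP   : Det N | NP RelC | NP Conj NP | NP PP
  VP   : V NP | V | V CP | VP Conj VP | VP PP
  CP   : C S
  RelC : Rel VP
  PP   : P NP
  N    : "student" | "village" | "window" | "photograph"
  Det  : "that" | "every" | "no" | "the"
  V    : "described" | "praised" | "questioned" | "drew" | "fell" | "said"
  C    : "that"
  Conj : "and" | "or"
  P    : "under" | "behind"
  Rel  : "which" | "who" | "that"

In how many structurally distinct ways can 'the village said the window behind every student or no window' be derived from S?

3

Two of the 3 distinct bracketings:
[S [NP [Det the] [N village]] [VP [V said] [NP [NP [NP [Det the] [N window]] [PP [P behind] [NP [Det every] [N student]]]] [Conj or] [NP [Det no] [N window]]]]]
[S [NP [Det the] [N village]] [VP [V said] [NP [NP [Det the] [N window]] [PP [P behind] [NP [NP [Det every] [N student]] [Conj or] [NP [Det no] [N window]]]]]]]
The trees differ in how a recursive rule is bracketed over the same span.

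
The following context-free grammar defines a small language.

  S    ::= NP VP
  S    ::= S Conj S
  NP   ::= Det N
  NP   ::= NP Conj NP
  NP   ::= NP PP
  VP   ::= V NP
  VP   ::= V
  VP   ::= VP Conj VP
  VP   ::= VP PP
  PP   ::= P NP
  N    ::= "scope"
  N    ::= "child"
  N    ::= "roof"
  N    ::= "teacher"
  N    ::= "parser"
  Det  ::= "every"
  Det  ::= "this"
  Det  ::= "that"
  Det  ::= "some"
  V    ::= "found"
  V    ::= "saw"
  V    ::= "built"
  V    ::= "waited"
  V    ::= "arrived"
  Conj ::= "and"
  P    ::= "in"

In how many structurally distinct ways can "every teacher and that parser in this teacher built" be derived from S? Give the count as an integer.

The two bracketings:
[S [NP [NP [Det every] [N teacher]] [Conj and] [NP [NP [Det that] [N parser]] [PP [P in] [NP [Det this] [N teacher]]]]] [VP [V built]]]
[S [NP [NP [NP [Det every] [N teacher]] [Conj and] [NP [Det that] [N parser]]] [PP [P in] [NP [Det this] [N teacher]]]] [VP [V built]]]
The trees differ in how a recursive rule is bracketed over the same span.

2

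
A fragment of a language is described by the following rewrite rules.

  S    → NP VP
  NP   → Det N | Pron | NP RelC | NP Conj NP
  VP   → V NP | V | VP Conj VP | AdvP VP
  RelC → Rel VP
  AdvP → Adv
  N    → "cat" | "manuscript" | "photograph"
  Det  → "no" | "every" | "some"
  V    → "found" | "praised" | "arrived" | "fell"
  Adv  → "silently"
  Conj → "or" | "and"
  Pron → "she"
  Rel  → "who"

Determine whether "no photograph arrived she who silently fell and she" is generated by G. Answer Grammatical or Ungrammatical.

Grammatical

S
  NP
    Det: no
    N: photograph
  VP
    V: arrived
    NP
      NP
        NP
          Pron: she
        RelC
          Rel: who
          VP
            AdvP
              Adv: silently
            VP
              V: fell
      Conj: and
      NP
        Pron: she
Each bracket corresponds to one application of a listed rule, so the string is derivable from S.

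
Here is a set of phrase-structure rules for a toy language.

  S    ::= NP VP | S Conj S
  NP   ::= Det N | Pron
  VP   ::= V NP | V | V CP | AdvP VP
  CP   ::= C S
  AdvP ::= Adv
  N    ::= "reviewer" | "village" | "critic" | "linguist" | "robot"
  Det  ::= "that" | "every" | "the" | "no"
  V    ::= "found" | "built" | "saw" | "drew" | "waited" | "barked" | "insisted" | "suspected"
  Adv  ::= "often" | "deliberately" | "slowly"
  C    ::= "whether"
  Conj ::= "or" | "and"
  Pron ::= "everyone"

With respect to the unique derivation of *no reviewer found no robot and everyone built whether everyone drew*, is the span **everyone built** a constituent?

No

[S [S [NP [Det no] [N reviewer]] [VP [V found] [NP [Det no] [N robot]]]] [Conj and] [S [NP [Pron everyone]] [VP [V built] [CP [C whether] [S [NP [Pron everyone]] [VP [V drew]]]]]]]
The smallest constituent containing 'everyone built' is the S spanning 'everyone built whether everyone drew'; no single node in the tree dominates exactly the given words.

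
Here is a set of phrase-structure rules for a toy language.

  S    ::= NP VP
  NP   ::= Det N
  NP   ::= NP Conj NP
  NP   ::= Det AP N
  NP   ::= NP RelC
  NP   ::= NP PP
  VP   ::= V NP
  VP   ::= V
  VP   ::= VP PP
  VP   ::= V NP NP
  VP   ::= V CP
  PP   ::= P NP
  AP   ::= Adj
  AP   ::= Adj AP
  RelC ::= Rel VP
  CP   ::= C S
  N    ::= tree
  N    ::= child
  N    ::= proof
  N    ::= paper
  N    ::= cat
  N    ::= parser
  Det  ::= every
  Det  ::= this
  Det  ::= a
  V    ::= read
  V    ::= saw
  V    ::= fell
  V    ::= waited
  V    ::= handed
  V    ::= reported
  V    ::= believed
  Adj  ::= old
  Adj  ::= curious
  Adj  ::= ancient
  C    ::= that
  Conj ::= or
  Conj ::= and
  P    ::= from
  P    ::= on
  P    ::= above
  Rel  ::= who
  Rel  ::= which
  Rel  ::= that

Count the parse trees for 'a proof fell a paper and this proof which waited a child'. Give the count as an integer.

Two of the 4 distinct bracketings:
[S [NP [Det a] [N proof]] [VP [V fell] [NP [NP [Det a] [N paper]] [Conj and] [NP [NP [Det this] [N proof]] [RelC [Rel which] [VP [V waited] [NP [Det a] [N child]]]]]]]]
[S [NP [Det a] [N proof]] [VP [V fell] [NP [NP [NP [Det a] [N paper]] [Conj and] [NP [Det this] [N proof]]] [RelC [Rel which] [VP [V waited] [NP [Det a] [N child]]]]]]]
The trees differ in how a recursive rule is bracketed over the same span.

4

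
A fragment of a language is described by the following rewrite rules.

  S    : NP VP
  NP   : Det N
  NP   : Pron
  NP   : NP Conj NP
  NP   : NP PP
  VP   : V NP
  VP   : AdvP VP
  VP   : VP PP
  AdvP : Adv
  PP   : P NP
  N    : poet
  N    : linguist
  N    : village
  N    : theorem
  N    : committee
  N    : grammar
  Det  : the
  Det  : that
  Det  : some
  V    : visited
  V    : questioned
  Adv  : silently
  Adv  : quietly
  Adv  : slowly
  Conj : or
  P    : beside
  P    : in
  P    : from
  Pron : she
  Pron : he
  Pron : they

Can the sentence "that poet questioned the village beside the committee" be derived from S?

Grammatical

S
  NP
    Det: that
    N: poet
  VP
    V: questioned
    NP
      NP
        Det: the
        N: village
      PP
        P: beside
        NP
          Det: the
          N: committee
The bracketing above is licensed at every node by one of the given productions, with S at the root.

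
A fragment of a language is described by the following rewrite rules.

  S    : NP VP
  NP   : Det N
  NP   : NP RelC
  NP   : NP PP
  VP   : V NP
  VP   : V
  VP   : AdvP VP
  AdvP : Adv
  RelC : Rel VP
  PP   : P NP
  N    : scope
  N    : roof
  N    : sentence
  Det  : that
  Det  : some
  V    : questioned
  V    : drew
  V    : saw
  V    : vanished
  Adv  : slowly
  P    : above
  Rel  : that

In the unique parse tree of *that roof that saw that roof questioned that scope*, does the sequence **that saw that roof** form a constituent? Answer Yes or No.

Yes

[S [NP [NP [Det that] [N roof]] [RelC [Rel that] [VP [V saw] [NP [Det that] [N roof]]]]] [VP [V questioned] [NP [Det that] [N scope]]]]
The words 'that saw that roof' are exhaustively dominated by a single RelC node (built by RelC → Rel VP), so they form a constituent.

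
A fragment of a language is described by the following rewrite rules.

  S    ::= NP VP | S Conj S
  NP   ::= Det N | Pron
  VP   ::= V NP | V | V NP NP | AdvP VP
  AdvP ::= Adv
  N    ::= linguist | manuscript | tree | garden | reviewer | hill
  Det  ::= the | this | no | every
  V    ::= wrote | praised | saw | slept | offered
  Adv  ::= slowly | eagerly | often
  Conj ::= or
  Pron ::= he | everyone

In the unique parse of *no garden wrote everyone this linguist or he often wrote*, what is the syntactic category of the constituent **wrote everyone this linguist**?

VP

S
  S
    NP
      Det: no
      N: garden
    VP
      V: wrote
      NP
        Pron: everyone
      NP
        Det: this
        N: linguist
  Conj: or
  S
    NP
      Pron: he
    VP
      AdvP
        Adv: often
      VP
        V: wrote
The span 'wrote everyone this linguist' is the VP node built by VP → V NP NP.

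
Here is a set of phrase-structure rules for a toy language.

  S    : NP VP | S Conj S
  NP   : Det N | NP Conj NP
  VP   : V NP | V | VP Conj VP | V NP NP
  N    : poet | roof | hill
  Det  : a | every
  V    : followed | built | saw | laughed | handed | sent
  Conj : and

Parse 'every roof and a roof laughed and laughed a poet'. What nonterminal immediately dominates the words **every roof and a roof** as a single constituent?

[S [NP [NP [Det every] [N roof]] [Conj and] [NP [Det a] [N roof]]] [VP [VP [V laughed]] [Conj and] [VP [V laughed] [NP [Det a] [N poet]]]]]
The span 'every roof and a roof' is the NP node built by NP → NP Conj NP.

NP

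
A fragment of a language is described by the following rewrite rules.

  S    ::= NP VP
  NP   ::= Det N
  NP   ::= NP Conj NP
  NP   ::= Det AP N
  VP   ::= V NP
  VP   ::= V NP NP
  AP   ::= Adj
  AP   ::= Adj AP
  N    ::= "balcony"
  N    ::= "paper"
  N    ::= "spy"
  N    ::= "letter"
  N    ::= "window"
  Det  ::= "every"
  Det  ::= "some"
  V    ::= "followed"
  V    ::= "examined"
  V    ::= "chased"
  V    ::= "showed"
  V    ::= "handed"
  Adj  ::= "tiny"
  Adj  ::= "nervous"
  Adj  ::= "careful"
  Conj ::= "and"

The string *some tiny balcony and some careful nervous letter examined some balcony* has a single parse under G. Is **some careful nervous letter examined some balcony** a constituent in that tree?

[S [NP [NP [Det some] [AP [Adj tiny]] [N balcony]] [Conj and] [NP [Det some] [AP [Adj careful] [AP [Adj nervous]]] [N letter]]] [VP [V examined] [NP [Det some] [N balcony]]]]
The smallest constituent containing 'some careful nervous letter examined some balcony' is the S spanning 'some tiny balcony and some careful nervous letter examined some balcony'; no single node in the tree dominates exactly the given words.

No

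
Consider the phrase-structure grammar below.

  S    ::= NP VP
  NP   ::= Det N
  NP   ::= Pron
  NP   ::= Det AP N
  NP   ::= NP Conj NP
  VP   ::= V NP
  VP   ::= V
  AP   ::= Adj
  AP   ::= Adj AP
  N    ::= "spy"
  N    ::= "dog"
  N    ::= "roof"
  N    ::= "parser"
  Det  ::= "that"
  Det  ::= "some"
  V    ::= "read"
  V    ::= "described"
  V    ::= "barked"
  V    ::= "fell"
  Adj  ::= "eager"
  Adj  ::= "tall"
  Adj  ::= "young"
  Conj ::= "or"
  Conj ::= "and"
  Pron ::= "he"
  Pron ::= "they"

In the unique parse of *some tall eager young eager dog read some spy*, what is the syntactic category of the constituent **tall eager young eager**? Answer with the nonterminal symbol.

S
  NP
    Det: some
    AP
      Adj: tall
      AP
        Adj: eager
        AP
          Adj: young
          AP
            Adj: eager
    N: dog
  VP
    V: read
    NP
      Det: some
      N: spy
The span 'tall eager young eager' is the AP node built by AP → Adj AP.

AP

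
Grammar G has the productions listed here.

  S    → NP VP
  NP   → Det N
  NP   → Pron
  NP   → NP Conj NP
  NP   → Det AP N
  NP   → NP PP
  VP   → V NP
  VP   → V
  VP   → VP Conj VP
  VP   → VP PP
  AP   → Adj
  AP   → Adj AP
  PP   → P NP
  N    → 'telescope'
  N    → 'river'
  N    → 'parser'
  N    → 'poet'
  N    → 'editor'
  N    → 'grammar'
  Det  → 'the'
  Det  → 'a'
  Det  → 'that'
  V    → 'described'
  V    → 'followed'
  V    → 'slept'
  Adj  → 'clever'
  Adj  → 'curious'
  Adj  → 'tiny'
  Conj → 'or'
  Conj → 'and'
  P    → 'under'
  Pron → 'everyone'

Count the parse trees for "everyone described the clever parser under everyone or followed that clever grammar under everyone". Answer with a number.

6

Two of the 6 distinct bracketings:
[S [NP [Pron everyone]] [VP [VP [V described] [NP [NP [Det the] [AP [Adj clever]] [N parser]] [PP [P under] [NP [Pron everyone]]]]] [Conj or] [VP [V followed] [NP [NP [Det that] [AP [Adj clever]] [N grammar]] [PP [P under] [NP [Pron everyone]]]]]]]
[S [NP [Pron everyone]] [VP [VP [V described] [NP [NP [Det the] [AP [Adj clever]] [N parser]] [PP [P under] [NP [Pron everyone]]]]] [Conj or] [VP [VP [V followed] [NP [Det that] [AP [Adj clever]] [N grammar]]] [PP [P under] [NP [Pron everyone]]]]]]
The difference turns on whether VP → VP PP is used at the relevant span, versus an alternative expansion of VP.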